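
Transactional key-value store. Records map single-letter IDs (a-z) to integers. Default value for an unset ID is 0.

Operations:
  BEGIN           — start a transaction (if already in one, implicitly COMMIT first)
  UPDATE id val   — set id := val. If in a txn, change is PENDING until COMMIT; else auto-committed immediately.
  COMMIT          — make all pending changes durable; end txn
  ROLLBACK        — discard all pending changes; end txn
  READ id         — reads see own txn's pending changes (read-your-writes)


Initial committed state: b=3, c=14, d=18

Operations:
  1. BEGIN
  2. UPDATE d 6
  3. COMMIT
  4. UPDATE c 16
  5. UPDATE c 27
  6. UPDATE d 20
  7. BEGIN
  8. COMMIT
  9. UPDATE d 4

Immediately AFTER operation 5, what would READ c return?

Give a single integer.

Answer: 27

Derivation:
Initial committed: {b=3, c=14, d=18}
Op 1: BEGIN: in_txn=True, pending={}
Op 2: UPDATE d=6 (pending; pending now {d=6})
Op 3: COMMIT: merged ['d'] into committed; committed now {b=3, c=14, d=6}
Op 4: UPDATE c=16 (auto-commit; committed c=16)
Op 5: UPDATE c=27 (auto-commit; committed c=27)
After op 5: visible(c) = 27 (pending={}, committed={b=3, c=27, d=6})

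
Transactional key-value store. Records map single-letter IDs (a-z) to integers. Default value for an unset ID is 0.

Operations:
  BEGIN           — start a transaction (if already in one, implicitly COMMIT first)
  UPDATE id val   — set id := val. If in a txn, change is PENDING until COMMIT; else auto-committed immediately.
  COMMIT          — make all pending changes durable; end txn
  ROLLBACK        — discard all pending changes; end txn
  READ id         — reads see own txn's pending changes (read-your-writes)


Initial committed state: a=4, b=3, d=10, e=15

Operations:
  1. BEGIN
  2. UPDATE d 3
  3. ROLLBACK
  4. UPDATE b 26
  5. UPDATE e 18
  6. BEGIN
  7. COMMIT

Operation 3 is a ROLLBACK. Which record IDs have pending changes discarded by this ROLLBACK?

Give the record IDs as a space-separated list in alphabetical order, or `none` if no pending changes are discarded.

Answer: d

Derivation:
Initial committed: {a=4, b=3, d=10, e=15}
Op 1: BEGIN: in_txn=True, pending={}
Op 2: UPDATE d=3 (pending; pending now {d=3})
Op 3: ROLLBACK: discarded pending ['d']; in_txn=False
Op 4: UPDATE b=26 (auto-commit; committed b=26)
Op 5: UPDATE e=18 (auto-commit; committed e=18)
Op 6: BEGIN: in_txn=True, pending={}
Op 7: COMMIT: merged [] into committed; committed now {a=4, b=26, d=10, e=18}
ROLLBACK at op 3 discards: ['d']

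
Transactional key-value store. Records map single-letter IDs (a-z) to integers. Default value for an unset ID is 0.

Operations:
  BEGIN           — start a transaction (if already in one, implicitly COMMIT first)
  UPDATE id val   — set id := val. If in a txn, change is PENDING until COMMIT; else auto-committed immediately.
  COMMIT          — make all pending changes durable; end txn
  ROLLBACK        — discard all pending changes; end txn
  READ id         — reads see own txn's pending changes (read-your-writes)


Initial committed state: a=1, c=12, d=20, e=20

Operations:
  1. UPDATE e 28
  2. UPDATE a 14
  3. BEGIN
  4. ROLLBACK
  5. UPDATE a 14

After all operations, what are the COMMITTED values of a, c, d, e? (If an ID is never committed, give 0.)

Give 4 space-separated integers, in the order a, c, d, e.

Answer: 14 12 20 28

Derivation:
Initial committed: {a=1, c=12, d=20, e=20}
Op 1: UPDATE e=28 (auto-commit; committed e=28)
Op 2: UPDATE a=14 (auto-commit; committed a=14)
Op 3: BEGIN: in_txn=True, pending={}
Op 4: ROLLBACK: discarded pending []; in_txn=False
Op 5: UPDATE a=14 (auto-commit; committed a=14)
Final committed: {a=14, c=12, d=20, e=28}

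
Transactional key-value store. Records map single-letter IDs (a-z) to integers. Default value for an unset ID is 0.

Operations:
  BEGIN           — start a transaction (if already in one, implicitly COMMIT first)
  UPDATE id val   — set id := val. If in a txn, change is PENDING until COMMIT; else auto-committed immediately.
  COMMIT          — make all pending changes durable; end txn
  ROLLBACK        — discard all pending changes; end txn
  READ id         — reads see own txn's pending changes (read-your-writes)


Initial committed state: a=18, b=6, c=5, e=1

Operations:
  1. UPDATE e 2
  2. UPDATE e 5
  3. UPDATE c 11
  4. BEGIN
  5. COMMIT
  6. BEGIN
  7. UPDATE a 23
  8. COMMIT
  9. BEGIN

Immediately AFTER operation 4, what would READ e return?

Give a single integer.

Initial committed: {a=18, b=6, c=5, e=1}
Op 1: UPDATE e=2 (auto-commit; committed e=2)
Op 2: UPDATE e=5 (auto-commit; committed e=5)
Op 3: UPDATE c=11 (auto-commit; committed c=11)
Op 4: BEGIN: in_txn=True, pending={}
After op 4: visible(e) = 5 (pending={}, committed={a=18, b=6, c=11, e=5})

Answer: 5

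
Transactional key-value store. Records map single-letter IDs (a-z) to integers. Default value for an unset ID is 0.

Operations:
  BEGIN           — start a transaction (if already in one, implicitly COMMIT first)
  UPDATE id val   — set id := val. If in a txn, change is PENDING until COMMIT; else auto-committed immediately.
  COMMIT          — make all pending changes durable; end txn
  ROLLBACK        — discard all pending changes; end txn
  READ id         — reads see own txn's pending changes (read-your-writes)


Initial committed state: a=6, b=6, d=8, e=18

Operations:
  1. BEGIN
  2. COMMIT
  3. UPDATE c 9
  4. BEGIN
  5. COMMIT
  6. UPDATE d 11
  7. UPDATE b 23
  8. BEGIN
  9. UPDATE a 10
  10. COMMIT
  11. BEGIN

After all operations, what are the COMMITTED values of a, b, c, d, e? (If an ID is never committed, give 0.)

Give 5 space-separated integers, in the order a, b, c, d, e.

Answer: 10 23 9 11 18

Derivation:
Initial committed: {a=6, b=6, d=8, e=18}
Op 1: BEGIN: in_txn=True, pending={}
Op 2: COMMIT: merged [] into committed; committed now {a=6, b=6, d=8, e=18}
Op 3: UPDATE c=9 (auto-commit; committed c=9)
Op 4: BEGIN: in_txn=True, pending={}
Op 5: COMMIT: merged [] into committed; committed now {a=6, b=6, c=9, d=8, e=18}
Op 6: UPDATE d=11 (auto-commit; committed d=11)
Op 7: UPDATE b=23 (auto-commit; committed b=23)
Op 8: BEGIN: in_txn=True, pending={}
Op 9: UPDATE a=10 (pending; pending now {a=10})
Op 10: COMMIT: merged ['a'] into committed; committed now {a=10, b=23, c=9, d=11, e=18}
Op 11: BEGIN: in_txn=True, pending={}
Final committed: {a=10, b=23, c=9, d=11, e=18}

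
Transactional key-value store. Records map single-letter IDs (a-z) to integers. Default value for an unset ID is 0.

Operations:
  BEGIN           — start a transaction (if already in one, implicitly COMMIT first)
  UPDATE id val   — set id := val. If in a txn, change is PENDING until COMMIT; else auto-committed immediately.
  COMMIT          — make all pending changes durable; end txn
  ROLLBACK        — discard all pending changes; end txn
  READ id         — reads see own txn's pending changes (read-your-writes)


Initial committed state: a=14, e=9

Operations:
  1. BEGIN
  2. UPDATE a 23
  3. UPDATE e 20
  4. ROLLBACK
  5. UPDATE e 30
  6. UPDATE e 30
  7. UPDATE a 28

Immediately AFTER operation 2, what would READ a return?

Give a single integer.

Answer: 23

Derivation:
Initial committed: {a=14, e=9}
Op 1: BEGIN: in_txn=True, pending={}
Op 2: UPDATE a=23 (pending; pending now {a=23})
After op 2: visible(a) = 23 (pending={a=23}, committed={a=14, e=9})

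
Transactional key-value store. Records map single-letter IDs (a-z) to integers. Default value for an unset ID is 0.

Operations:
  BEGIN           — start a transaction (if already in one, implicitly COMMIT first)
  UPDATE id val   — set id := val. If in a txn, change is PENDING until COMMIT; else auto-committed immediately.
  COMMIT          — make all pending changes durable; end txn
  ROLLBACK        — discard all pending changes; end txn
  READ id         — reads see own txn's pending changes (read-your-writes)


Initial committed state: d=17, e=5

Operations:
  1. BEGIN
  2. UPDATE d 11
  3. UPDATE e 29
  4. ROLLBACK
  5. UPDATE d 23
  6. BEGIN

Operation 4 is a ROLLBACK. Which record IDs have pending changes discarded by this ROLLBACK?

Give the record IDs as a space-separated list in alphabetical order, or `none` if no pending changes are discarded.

Initial committed: {d=17, e=5}
Op 1: BEGIN: in_txn=True, pending={}
Op 2: UPDATE d=11 (pending; pending now {d=11})
Op 3: UPDATE e=29 (pending; pending now {d=11, e=29})
Op 4: ROLLBACK: discarded pending ['d', 'e']; in_txn=False
Op 5: UPDATE d=23 (auto-commit; committed d=23)
Op 6: BEGIN: in_txn=True, pending={}
ROLLBACK at op 4 discards: ['d', 'e']

Answer: d e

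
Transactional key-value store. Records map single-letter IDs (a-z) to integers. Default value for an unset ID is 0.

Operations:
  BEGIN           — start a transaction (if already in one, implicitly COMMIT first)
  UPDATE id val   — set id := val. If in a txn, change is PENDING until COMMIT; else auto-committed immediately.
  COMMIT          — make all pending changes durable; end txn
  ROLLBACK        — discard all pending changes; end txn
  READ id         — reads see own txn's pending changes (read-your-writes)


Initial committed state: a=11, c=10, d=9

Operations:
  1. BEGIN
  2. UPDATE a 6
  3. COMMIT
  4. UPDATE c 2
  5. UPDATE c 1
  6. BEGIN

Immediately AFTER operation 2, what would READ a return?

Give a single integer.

Answer: 6

Derivation:
Initial committed: {a=11, c=10, d=9}
Op 1: BEGIN: in_txn=True, pending={}
Op 2: UPDATE a=6 (pending; pending now {a=6})
After op 2: visible(a) = 6 (pending={a=6}, committed={a=11, c=10, d=9})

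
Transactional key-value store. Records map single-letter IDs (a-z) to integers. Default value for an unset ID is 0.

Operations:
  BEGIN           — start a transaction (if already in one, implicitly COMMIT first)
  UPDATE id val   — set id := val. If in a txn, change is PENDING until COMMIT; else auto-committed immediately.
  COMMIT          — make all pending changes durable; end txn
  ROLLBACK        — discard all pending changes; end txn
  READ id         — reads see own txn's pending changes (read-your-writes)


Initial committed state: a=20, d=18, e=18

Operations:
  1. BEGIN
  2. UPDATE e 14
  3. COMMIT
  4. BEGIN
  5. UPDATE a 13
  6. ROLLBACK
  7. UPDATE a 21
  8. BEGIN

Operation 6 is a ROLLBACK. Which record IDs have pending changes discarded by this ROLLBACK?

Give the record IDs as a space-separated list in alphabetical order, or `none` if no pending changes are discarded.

Answer: a

Derivation:
Initial committed: {a=20, d=18, e=18}
Op 1: BEGIN: in_txn=True, pending={}
Op 2: UPDATE e=14 (pending; pending now {e=14})
Op 3: COMMIT: merged ['e'] into committed; committed now {a=20, d=18, e=14}
Op 4: BEGIN: in_txn=True, pending={}
Op 5: UPDATE a=13 (pending; pending now {a=13})
Op 6: ROLLBACK: discarded pending ['a']; in_txn=False
Op 7: UPDATE a=21 (auto-commit; committed a=21)
Op 8: BEGIN: in_txn=True, pending={}
ROLLBACK at op 6 discards: ['a']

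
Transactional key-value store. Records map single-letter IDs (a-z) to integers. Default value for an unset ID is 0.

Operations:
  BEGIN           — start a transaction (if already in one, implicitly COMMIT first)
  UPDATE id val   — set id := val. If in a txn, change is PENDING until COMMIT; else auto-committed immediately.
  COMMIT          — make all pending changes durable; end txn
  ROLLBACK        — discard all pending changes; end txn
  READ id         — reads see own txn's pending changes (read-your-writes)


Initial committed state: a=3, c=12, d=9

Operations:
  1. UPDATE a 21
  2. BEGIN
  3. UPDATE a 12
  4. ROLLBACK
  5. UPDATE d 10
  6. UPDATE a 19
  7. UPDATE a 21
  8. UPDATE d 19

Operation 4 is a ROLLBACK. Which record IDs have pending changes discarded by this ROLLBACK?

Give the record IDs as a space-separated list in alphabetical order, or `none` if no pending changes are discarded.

Initial committed: {a=3, c=12, d=9}
Op 1: UPDATE a=21 (auto-commit; committed a=21)
Op 2: BEGIN: in_txn=True, pending={}
Op 3: UPDATE a=12 (pending; pending now {a=12})
Op 4: ROLLBACK: discarded pending ['a']; in_txn=False
Op 5: UPDATE d=10 (auto-commit; committed d=10)
Op 6: UPDATE a=19 (auto-commit; committed a=19)
Op 7: UPDATE a=21 (auto-commit; committed a=21)
Op 8: UPDATE d=19 (auto-commit; committed d=19)
ROLLBACK at op 4 discards: ['a']

Answer: a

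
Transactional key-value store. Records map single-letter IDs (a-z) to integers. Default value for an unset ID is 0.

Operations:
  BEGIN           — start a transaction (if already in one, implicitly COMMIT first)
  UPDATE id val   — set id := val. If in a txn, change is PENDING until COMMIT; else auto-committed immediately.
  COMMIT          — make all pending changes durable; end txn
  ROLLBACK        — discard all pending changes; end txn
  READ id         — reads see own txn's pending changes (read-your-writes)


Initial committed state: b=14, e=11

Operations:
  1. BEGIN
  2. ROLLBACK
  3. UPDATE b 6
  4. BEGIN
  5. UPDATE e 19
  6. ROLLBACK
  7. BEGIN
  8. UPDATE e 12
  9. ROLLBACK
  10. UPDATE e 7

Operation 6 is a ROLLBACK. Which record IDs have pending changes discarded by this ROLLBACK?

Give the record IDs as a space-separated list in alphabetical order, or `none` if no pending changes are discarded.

Answer: e

Derivation:
Initial committed: {b=14, e=11}
Op 1: BEGIN: in_txn=True, pending={}
Op 2: ROLLBACK: discarded pending []; in_txn=False
Op 3: UPDATE b=6 (auto-commit; committed b=6)
Op 4: BEGIN: in_txn=True, pending={}
Op 5: UPDATE e=19 (pending; pending now {e=19})
Op 6: ROLLBACK: discarded pending ['e']; in_txn=False
Op 7: BEGIN: in_txn=True, pending={}
Op 8: UPDATE e=12 (pending; pending now {e=12})
Op 9: ROLLBACK: discarded pending ['e']; in_txn=False
Op 10: UPDATE e=7 (auto-commit; committed e=7)
ROLLBACK at op 6 discards: ['e']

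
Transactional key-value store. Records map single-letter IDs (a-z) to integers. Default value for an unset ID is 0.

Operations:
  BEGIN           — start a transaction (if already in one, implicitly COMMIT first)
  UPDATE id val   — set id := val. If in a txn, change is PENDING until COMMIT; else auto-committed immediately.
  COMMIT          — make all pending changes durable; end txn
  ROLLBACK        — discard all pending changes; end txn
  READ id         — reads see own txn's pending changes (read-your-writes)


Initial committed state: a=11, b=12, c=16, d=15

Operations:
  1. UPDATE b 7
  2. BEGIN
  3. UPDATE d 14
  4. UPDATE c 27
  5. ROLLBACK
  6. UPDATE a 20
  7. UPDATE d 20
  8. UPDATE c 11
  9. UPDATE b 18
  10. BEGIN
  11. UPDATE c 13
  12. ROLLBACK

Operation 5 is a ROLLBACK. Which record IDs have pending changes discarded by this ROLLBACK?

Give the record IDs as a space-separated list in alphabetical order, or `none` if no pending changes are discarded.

Answer: c d

Derivation:
Initial committed: {a=11, b=12, c=16, d=15}
Op 1: UPDATE b=7 (auto-commit; committed b=7)
Op 2: BEGIN: in_txn=True, pending={}
Op 3: UPDATE d=14 (pending; pending now {d=14})
Op 4: UPDATE c=27 (pending; pending now {c=27, d=14})
Op 5: ROLLBACK: discarded pending ['c', 'd']; in_txn=False
Op 6: UPDATE a=20 (auto-commit; committed a=20)
Op 7: UPDATE d=20 (auto-commit; committed d=20)
Op 8: UPDATE c=11 (auto-commit; committed c=11)
Op 9: UPDATE b=18 (auto-commit; committed b=18)
Op 10: BEGIN: in_txn=True, pending={}
Op 11: UPDATE c=13 (pending; pending now {c=13})
Op 12: ROLLBACK: discarded pending ['c']; in_txn=False
ROLLBACK at op 5 discards: ['c', 'd']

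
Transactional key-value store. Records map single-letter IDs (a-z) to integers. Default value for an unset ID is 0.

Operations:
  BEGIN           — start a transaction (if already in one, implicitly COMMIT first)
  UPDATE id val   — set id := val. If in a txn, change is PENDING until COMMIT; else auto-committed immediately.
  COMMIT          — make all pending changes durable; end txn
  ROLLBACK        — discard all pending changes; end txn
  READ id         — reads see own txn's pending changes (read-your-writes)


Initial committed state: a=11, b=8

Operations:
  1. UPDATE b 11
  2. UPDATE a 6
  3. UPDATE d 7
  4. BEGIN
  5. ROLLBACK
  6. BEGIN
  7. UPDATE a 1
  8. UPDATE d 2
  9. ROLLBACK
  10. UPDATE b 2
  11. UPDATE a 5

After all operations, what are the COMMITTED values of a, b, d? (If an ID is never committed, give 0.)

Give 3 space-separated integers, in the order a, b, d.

Initial committed: {a=11, b=8}
Op 1: UPDATE b=11 (auto-commit; committed b=11)
Op 2: UPDATE a=6 (auto-commit; committed a=6)
Op 3: UPDATE d=7 (auto-commit; committed d=7)
Op 4: BEGIN: in_txn=True, pending={}
Op 5: ROLLBACK: discarded pending []; in_txn=False
Op 6: BEGIN: in_txn=True, pending={}
Op 7: UPDATE a=1 (pending; pending now {a=1})
Op 8: UPDATE d=2 (pending; pending now {a=1, d=2})
Op 9: ROLLBACK: discarded pending ['a', 'd']; in_txn=False
Op 10: UPDATE b=2 (auto-commit; committed b=2)
Op 11: UPDATE a=5 (auto-commit; committed a=5)
Final committed: {a=5, b=2, d=7}

Answer: 5 2 7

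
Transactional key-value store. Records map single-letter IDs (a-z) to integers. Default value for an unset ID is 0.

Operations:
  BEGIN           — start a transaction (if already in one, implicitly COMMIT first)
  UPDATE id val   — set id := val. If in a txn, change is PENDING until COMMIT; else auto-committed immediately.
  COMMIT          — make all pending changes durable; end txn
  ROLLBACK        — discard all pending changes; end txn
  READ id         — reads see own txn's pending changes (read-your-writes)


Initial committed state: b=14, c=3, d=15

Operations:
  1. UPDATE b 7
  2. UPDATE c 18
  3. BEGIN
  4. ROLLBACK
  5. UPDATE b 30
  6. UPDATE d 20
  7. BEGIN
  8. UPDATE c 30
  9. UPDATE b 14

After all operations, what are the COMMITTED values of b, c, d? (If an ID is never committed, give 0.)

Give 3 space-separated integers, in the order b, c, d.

Answer: 30 18 20

Derivation:
Initial committed: {b=14, c=3, d=15}
Op 1: UPDATE b=7 (auto-commit; committed b=7)
Op 2: UPDATE c=18 (auto-commit; committed c=18)
Op 3: BEGIN: in_txn=True, pending={}
Op 4: ROLLBACK: discarded pending []; in_txn=False
Op 5: UPDATE b=30 (auto-commit; committed b=30)
Op 6: UPDATE d=20 (auto-commit; committed d=20)
Op 7: BEGIN: in_txn=True, pending={}
Op 8: UPDATE c=30 (pending; pending now {c=30})
Op 9: UPDATE b=14 (pending; pending now {b=14, c=30})
Final committed: {b=30, c=18, d=20}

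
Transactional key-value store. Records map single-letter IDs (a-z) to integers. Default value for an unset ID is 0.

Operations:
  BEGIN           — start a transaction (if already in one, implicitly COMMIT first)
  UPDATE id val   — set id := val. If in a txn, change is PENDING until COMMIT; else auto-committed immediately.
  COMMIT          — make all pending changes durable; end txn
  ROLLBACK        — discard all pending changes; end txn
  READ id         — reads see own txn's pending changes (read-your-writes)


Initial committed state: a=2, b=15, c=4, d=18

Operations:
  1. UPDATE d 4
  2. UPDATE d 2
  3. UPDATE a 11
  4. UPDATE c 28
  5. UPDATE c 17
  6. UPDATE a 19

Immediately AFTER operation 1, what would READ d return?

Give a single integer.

Initial committed: {a=2, b=15, c=4, d=18}
Op 1: UPDATE d=4 (auto-commit; committed d=4)
After op 1: visible(d) = 4 (pending={}, committed={a=2, b=15, c=4, d=4})

Answer: 4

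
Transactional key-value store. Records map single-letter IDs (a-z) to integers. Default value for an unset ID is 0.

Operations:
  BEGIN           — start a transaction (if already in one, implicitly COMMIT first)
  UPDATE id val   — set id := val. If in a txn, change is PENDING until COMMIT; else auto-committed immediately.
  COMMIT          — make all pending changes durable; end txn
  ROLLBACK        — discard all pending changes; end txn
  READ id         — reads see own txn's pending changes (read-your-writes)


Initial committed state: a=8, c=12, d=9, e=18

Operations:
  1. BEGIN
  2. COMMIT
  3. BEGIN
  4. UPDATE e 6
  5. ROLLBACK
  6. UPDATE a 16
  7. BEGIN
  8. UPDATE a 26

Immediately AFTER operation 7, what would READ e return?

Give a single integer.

Answer: 18

Derivation:
Initial committed: {a=8, c=12, d=9, e=18}
Op 1: BEGIN: in_txn=True, pending={}
Op 2: COMMIT: merged [] into committed; committed now {a=8, c=12, d=9, e=18}
Op 3: BEGIN: in_txn=True, pending={}
Op 4: UPDATE e=6 (pending; pending now {e=6})
Op 5: ROLLBACK: discarded pending ['e']; in_txn=False
Op 6: UPDATE a=16 (auto-commit; committed a=16)
Op 7: BEGIN: in_txn=True, pending={}
After op 7: visible(e) = 18 (pending={}, committed={a=16, c=12, d=9, e=18})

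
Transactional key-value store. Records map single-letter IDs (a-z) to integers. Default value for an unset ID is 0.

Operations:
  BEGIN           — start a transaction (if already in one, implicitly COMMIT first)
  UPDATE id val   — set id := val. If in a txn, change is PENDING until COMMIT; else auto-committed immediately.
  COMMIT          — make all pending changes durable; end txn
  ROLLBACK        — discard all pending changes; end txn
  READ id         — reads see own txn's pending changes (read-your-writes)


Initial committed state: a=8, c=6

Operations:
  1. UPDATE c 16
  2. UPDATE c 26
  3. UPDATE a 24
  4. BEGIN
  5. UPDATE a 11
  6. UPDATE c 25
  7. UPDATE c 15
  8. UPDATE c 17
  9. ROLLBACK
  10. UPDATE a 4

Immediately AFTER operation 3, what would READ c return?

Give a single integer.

Answer: 26

Derivation:
Initial committed: {a=8, c=6}
Op 1: UPDATE c=16 (auto-commit; committed c=16)
Op 2: UPDATE c=26 (auto-commit; committed c=26)
Op 3: UPDATE a=24 (auto-commit; committed a=24)
After op 3: visible(c) = 26 (pending={}, committed={a=24, c=26})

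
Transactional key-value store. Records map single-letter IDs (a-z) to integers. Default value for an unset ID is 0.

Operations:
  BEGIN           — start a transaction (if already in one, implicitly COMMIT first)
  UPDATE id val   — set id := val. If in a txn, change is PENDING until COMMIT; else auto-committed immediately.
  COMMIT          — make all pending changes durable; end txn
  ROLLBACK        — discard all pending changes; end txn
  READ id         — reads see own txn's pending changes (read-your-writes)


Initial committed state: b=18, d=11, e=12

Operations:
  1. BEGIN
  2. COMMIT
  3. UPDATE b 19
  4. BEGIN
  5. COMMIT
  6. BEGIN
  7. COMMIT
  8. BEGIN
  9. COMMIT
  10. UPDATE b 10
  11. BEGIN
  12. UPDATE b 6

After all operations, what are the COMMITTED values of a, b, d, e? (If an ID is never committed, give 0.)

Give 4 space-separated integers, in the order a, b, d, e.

Initial committed: {b=18, d=11, e=12}
Op 1: BEGIN: in_txn=True, pending={}
Op 2: COMMIT: merged [] into committed; committed now {b=18, d=11, e=12}
Op 3: UPDATE b=19 (auto-commit; committed b=19)
Op 4: BEGIN: in_txn=True, pending={}
Op 5: COMMIT: merged [] into committed; committed now {b=19, d=11, e=12}
Op 6: BEGIN: in_txn=True, pending={}
Op 7: COMMIT: merged [] into committed; committed now {b=19, d=11, e=12}
Op 8: BEGIN: in_txn=True, pending={}
Op 9: COMMIT: merged [] into committed; committed now {b=19, d=11, e=12}
Op 10: UPDATE b=10 (auto-commit; committed b=10)
Op 11: BEGIN: in_txn=True, pending={}
Op 12: UPDATE b=6 (pending; pending now {b=6})
Final committed: {b=10, d=11, e=12}

Answer: 0 10 11 12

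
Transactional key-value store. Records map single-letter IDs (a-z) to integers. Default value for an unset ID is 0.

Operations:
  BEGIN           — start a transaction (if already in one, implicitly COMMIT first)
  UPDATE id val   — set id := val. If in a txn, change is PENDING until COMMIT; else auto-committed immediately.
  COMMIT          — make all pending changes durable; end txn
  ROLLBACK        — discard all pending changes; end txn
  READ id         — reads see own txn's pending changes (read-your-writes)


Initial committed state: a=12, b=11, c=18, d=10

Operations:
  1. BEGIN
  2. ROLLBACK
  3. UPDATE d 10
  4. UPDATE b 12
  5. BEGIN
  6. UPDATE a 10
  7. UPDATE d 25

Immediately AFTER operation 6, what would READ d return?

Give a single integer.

Initial committed: {a=12, b=11, c=18, d=10}
Op 1: BEGIN: in_txn=True, pending={}
Op 2: ROLLBACK: discarded pending []; in_txn=False
Op 3: UPDATE d=10 (auto-commit; committed d=10)
Op 4: UPDATE b=12 (auto-commit; committed b=12)
Op 5: BEGIN: in_txn=True, pending={}
Op 6: UPDATE a=10 (pending; pending now {a=10})
After op 6: visible(d) = 10 (pending={a=10}, committed={a=12, b=12, c=18, d=10})

Answer: 10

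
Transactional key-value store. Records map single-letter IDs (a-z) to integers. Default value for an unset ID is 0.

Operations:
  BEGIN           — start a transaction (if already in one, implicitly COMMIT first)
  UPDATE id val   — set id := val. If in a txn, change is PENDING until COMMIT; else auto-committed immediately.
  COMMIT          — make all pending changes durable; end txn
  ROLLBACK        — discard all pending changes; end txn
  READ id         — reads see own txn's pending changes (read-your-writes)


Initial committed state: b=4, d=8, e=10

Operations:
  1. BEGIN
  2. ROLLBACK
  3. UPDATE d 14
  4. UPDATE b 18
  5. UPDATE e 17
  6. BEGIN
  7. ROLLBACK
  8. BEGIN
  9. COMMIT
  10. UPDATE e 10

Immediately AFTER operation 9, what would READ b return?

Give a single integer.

Initial committed: {b=4, d=8, e=10}
Op 1: BEGIN: in_txn=True, pending={}
Op 2: ROLLBACK: discarded pending []; in_txn=False
Op 3: UPDATE d=14 (auto-commit; committed d=14)
Op 4: UPDATE b=18 (auto-commit; committed b=18)
Op 5: UPDATE e=17 (auto-commit; committed e=17)
Op 6: BEGIN: in_txn=True, pending={}
Op 7: ROLLBACK: discarded pending []; in_txn=False
Op 8: BEGIN: in_txn=True, pending={}
Op 9: COMMIT: merged [] into committed; committed now {b=18, d=14, e=17}
After op 9: visible(b) = 18 (pending={}, committed={b=18, d=14, e=17})

Answer: 18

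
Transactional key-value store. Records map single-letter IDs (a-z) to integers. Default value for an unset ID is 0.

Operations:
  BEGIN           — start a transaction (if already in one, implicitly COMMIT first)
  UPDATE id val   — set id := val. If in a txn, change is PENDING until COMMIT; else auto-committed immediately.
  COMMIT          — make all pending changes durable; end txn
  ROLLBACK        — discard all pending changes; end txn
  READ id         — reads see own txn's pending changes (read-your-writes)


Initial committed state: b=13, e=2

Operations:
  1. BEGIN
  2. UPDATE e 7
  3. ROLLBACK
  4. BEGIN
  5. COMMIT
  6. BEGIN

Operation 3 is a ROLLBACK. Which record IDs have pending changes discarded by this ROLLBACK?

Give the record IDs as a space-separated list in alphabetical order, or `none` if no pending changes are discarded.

Answer: e

Derivation:
Initial committed: {b=13, e=2}
Op 1: BEGIN: in_txn=True, pending={}
Op 2: UPDATE e=7 (pending; pending now {e=7})
Op 3: ROLLBACK: discarded pending ['e']; in_txn=False
Op 4: BEGIN: in_txn=True, pending={}
Op 5: COMMIT: merged [] into committed; committed now {b=13, e=2}
Op 6: BEGIN: in_txn=True, pending={}
ROLLBACK at op 3 discards: ['e']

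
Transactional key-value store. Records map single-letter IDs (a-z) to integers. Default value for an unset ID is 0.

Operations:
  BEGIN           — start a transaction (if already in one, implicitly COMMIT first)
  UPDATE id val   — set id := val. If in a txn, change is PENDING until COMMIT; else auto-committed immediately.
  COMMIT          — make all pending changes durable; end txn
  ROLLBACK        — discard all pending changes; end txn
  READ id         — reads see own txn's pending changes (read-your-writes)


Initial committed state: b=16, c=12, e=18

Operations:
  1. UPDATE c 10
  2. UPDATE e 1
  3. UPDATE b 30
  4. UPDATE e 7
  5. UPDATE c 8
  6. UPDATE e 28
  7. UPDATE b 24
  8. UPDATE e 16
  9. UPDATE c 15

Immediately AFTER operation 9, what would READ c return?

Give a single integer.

Answer: 15

Derivation:
Initial committed: {b=16, c=12, e=18}
Op 1: UPDATE c=10 (auto-commit; committed c=10)
Op 2: UPDATE e=1 (auto-commit; committed e=1)
Op 3: UPDATE b=30 (auto-commit; committed b=30)
Op 4: UPDATE e=7 (auto-commit; committed e=7)
Op 5: UPDATE c=8 (auto-commit; committed c=8)
Op 6: UPDATE e=28 (auto-commit; committed e=28)
Op 7: UPDATE b=24 (auto-commit; committed b=24)
Op 8: UPDATE e=16 (auto-commit; committed e=16)
Op 9: UPDATE c=15 (auto-commit; committed c=15)
After op 9: visible(c) = 15 (pending={}, committed={b=24, c=15, e=16})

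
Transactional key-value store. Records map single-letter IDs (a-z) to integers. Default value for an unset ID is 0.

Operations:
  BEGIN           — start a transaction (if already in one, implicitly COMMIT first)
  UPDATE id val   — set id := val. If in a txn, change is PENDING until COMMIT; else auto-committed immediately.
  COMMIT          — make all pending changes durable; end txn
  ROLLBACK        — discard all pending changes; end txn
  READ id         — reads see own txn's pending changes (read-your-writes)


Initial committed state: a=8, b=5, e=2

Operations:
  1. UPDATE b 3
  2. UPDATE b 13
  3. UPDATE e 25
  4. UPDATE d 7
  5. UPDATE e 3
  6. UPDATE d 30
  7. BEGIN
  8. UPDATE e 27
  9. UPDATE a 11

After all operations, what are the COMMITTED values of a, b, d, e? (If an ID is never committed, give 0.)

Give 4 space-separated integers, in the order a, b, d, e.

Initial committed: {a=8, b=5, e=2}
Op 1: UPDATE b=3 (auto-commit; committed b=3)
Op 2: UPDATE b=13 (auto-commit; committed b=13)
Op 3: UPDATE e=25 (auto-commit; committed e=25)
Op 4: UPDATE d=7 (auto-commit; committed d=7)
Op 5: UPDATE e=3 (auto-commit; committed e=3)
Op 6: UPDATE d=30 (auto-commit; committed d=30)
Op 7: BEGIN: in_txn=True, pending={}
Op 8: UPDATE e=27 (pending; pending now {e=27})
Op 9: UPDATE a=11 (pending; pending now {a=11, e=27})
Final committed: {a=8, b=13, d=30, e=3}

Answer: 8 13 30 3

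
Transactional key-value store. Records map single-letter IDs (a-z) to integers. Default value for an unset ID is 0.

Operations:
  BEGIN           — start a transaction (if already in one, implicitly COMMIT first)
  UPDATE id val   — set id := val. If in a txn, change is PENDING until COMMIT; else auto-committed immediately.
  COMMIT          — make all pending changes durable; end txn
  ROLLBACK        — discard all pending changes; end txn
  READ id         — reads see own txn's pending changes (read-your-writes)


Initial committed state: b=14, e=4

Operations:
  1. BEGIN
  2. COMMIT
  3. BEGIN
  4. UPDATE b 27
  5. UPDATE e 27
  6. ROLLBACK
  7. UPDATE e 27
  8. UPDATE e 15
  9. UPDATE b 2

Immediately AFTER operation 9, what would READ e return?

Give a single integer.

Initial committed: {b=14, e=4}
Op 1: BEGIN: in_txn=True, pending={}
Op 2: COMMIT: merged [] into committed; committed now {b=14, e=4}
Op 3: BEGIN: in_txn=True, pending={}
Op 4: UPDATE b=27 (pending; pending now {b=27})
Op 5: UPDATE e=27 (pending; pending now {b=27, e=27})
Op 6: ROLLBACK: discarded pending ['b', 'e']; in_txn=False
Op 7: UPDATE e=27 (auto-commit; committed e=27)
Op 8: UPDATE e=15 (auto-commit; committed e=15)
Op 9: UPDATE b=2 (auto-commit; committed b=2)
After op 9: visible(e) = 15 (pending={}, committed={b=2, e=15})

Answer: 15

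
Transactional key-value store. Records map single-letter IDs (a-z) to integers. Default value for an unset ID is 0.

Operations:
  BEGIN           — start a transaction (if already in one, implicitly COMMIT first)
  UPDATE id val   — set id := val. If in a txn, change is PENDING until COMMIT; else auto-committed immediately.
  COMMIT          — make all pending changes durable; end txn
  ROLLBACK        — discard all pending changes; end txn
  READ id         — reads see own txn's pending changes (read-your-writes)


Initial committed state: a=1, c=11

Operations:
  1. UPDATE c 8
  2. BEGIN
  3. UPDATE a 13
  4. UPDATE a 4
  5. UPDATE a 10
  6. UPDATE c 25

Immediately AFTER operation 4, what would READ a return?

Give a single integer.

Initial committed: {a=1, c=11}
Op 1: UPDATE c=8 (auto-commit; committed c=8)
Op 2: BEGIN: in_txn=True, pending={}
Op 3: UPDATE a=13 (pending; pending now {a=13})
Op 4: UPDATE a=4 (pending; pending now {a=4})
After op 4: visible(a) = 4 (pending={a=4}, committed={a=1, c=8})

Answer: 4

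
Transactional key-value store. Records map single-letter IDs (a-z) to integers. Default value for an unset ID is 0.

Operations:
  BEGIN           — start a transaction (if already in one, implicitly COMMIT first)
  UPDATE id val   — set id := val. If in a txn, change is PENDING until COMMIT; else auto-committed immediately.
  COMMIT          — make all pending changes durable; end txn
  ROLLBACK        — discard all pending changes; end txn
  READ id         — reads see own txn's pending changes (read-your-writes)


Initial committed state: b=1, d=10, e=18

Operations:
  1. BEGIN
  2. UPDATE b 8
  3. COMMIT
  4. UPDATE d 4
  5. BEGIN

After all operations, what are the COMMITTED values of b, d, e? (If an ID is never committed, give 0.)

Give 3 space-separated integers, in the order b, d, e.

Answer: 8 4 18

Derivation:
Initial committed: {b=1, d=10, e=18}
Op 1: BEGIN: in_txn=True, pending={}
Op 2: UPDATE b=8 (pending; pending now {b=8})
Op 3: COMMIT: merged ['b'] into committed; committed now {b=8, d=10, e=18}
Op 4: UPDATE d=4 (auto-commit; committed d=4)
Op 5: BEGIN: in_txn=True, pending={}
Final committed: {b=8, d=4, e=18}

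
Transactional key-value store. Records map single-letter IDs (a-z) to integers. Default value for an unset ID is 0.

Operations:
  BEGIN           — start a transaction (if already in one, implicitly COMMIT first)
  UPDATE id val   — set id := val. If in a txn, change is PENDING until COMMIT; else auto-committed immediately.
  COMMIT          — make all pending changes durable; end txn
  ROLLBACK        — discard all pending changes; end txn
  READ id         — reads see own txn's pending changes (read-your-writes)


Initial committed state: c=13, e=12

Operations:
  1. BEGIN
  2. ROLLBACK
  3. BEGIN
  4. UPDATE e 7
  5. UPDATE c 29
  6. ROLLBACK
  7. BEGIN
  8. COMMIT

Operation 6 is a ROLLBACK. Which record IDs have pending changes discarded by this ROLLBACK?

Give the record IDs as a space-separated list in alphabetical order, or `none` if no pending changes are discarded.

Answer: c e

Derivation:
Initial committed: {c=13, e=12}
Op 1: BEGIN: in_txn=True, pending={}
Op 2: ROLLBACK: discarded pending []; in_txn=False
Op 3: BEGIN: in_txn=True, pending={}
Op 4: UPDATE e=7 (pending; pending now {e=7})
Op 5: UPDATE c=29 (pending; pending now {c=29, e=7})
Op 6: ROLLBACK: discarded pending ['c', 'e']; in_txn=False
Op 7: BEGIN: in_txn=True, pending={}
Op 8: COMMIT: merged [] into committed; committed now {c=13, e=12}
ROLLBACK at op 6 discards: ['c', 'e']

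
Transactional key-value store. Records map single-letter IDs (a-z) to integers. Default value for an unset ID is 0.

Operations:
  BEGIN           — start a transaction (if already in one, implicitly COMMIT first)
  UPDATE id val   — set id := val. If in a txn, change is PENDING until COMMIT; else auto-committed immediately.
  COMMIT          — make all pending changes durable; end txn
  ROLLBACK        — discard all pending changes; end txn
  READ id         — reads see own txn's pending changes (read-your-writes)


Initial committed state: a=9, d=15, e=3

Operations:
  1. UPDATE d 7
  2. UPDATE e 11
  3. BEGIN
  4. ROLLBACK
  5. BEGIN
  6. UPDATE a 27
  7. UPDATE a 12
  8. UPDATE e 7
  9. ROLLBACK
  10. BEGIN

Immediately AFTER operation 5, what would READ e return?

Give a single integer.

Answer: 11

Derivation:
Initial committed: {a=9, d=15, e=3}
Op 1: UPDATE d=7 (auto-commit; committed d=7)
Op 2: UPDATE e=11 (auto-commit; committed e=11)
Op 3: BEGIN: in_txn=True, pending={}
Op 4: ROLLBACK: discarded pending []; in_txn=False
Op 5: BEGIN: in_txn=True, pending={}
After op 5: visible(e) = 11 (pending={}, committed={a=9, d=7, e=11})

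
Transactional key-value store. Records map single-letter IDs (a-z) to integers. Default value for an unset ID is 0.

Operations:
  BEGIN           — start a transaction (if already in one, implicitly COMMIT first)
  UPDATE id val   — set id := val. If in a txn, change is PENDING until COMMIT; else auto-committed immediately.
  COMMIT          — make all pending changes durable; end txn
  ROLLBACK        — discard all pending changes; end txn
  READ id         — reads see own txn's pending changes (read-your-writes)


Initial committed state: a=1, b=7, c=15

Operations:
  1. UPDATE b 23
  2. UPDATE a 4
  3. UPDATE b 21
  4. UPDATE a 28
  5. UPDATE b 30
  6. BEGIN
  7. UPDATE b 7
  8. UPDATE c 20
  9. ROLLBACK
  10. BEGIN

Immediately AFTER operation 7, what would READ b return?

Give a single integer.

Answer: 7

Derivation:
Initial committed: {a=1, b=7, c=15}
Op 1: UPDATE b=23 (auto-commit; committed b=23)
Op 2: UPDATE a=4 (auto-commit; committed a=4)
Op 3: UPDATE b=21 (auto-commit; committed b=21)
Op 4: UPDATE a=28 (auto-commit; committed a=28)
Op 5: UPDATE b=30 (auto-commit; committed b=30)
Op 6: BEGIN: in_txn=True, pending={}
Op 7: UPDATE b=7 (pending; pending now {b=7})
After op 7: visible(b) = 7 (pending={b=7}, committed={a=28, b=30, c=15})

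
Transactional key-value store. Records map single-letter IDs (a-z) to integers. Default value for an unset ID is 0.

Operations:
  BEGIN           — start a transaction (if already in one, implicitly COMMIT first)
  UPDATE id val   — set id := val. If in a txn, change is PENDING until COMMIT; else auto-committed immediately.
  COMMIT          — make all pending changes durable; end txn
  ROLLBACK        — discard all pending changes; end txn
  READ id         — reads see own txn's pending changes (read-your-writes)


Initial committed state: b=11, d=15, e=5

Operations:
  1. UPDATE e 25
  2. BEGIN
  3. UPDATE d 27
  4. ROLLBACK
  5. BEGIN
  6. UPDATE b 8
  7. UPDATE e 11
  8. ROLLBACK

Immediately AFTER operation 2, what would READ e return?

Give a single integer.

Answer: 25

Derivation:
Initial committed: {b=11, d=15, e=5}
Op 1: UPDATE e=25 (auto-commit; committed e=25)
Op 2: BEGIN: in_txn=True, pending={}
After op 2: visible(e) = 25 (pending={}, committed={b=11, d=15, e=25})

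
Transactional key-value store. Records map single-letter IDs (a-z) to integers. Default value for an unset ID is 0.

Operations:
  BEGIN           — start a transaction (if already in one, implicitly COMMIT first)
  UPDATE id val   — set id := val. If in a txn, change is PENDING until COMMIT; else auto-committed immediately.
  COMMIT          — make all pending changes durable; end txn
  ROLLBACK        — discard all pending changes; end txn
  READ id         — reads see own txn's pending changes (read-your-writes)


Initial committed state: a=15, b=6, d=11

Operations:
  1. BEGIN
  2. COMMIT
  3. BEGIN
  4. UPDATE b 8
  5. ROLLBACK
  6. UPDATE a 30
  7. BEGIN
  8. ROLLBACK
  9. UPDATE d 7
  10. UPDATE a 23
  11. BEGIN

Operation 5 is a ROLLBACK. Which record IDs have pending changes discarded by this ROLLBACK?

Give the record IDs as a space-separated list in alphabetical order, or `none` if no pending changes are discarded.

Answer: b

Derivation:
Initial committed: {a=15, b=6, d=11}
Op 1: BEGIN: in_txn=True, pending={}
Op 2: COMMIT: merged [] into committed; committed now {a=15, b=6, d=11}
Op 3: BEGIN: in_txn=True, pending={}
Op 4: UPDATE b=8 (pending; pending now {b=8})
Op 5: ROLLBACK: discarded pending ['b']; in_txn=False
Op 6: UPDATE a=30 (auto-commit; committed a=30)
Op 7: BEGIN: in_txn=True, pending={}
Op 8: ROLLBACK: discarded pending []; in_txn=False
Op 9: UPDATE d=7 (auto-commit; committed d=7)
Op 10: UPDATE a=23 (auto-commit; committed a=23)
Op 11: BEGIN: in_txn=True, pending={}
ROLLBACK at op 5 discards: ['b']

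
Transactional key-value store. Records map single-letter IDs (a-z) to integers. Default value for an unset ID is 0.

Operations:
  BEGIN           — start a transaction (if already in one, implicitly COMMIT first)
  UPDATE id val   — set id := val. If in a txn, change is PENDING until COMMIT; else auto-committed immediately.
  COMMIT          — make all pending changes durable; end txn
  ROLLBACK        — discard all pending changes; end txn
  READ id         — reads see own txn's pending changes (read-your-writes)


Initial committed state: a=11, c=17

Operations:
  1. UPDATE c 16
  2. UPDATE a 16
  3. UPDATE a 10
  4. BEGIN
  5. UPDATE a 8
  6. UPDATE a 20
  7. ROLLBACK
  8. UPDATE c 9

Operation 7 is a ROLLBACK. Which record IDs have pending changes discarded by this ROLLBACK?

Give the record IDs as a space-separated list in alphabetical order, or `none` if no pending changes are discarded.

Answer: a

Derivation:
Initial committed: {a=11, c=17}
Op 1: UPDATE c=16 (auto-commit; committed c=16)
Op 2: UPDATE a=16 (auto-commit; committed a=16)
Op 3: UPDATE a=10 (auto-commit; committed a=10)
Op 4: BEGIN: in_txn=True, pending={}
Op 5: UPDATE a=8 (pending; pending now {a=8})
Op 6: UPDATE a=20 (pending; pending now {a=20})
Op 7: ROLLBACK: discarded pending ['a']; in_txn=False
Op 8: UPDATE c=9 (auto-commit; committed c=9)
ROLLBACK at op 7 discards: ['a']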